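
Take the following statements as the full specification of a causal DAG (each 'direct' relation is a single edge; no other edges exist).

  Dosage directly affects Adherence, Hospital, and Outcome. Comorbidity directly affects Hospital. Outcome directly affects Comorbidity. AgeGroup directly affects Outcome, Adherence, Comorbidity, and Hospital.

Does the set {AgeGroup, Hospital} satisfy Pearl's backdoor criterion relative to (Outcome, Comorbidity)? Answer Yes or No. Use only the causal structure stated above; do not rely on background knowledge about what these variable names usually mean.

Backdoor paths from Outcome to Comorbidity (paths whose first edge points into Outcome):
  P1: Outcome <- Dosage -> Hospital <- AgeGroup -> Comorbidity
  P2: Outcome <- Dosage -> Hospital <- Comorbidity
  P3: Outcome <- Dosage -> Adherence <- AgeGroup -> Comorbidity
  P4: Outcome <- Dosage -> Adherence <- AgeGroup -> Hospital <- Comorbidity
  P5: Outcome <- AgeGroup -> Comorbidity
  P6: Outcome <- AgeGroup -> Hospital <- Comorbidity
  P7: Outcome <- AgeGroup -> Adherence <- Dosage -> Hospital <- Comorbidity
Condition 1 (no descendant of Outcome in the set): FAILS — Hospital is a descendant of Outcome.
Condition 2 (every backdoor path blocked by {AgeGroup, Hospital}):
  P1: blocked at fork node AgeGroup ∈ conditioning set.
  P2: open — collider(s) Hospital are conditioned on (or have a conditioned descendant) and no non-collider on the path is in the set.
  P3: blocked at collider Adherence (neither it nor any descendant is in the conditioning set).
  P4: blocked at collider Adherence (neither it nor any descendant is in the conditioning set).
  P5: blocked at fork node AgeGroup ∈ conditioning set.
  P6: blocked at fork node AgeGroup ∈ conditioning set.
  P7: blocked at fork node AgeGroup ∈ conditioning set.
{AgeGroup, Hospital} does not satisfy the backdoor criterion.

No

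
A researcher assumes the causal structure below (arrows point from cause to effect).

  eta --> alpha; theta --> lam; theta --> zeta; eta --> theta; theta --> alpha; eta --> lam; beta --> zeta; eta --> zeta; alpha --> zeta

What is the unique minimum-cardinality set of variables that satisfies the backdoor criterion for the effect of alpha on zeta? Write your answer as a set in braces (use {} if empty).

{eta, theta}

Variables eligible for adjustment (non-descendants of alpha, excluding alpha and zeta): {beta, eta, lam, theta}.
Backdoor paths from alpha to zeta:
  P1: alpha <- eta -> theta -> zeta
  P2: alpha <- eta -> lam <- theta -> zeta
  P3: alpha <- eta -> zeta
  P4: alpha <- theta <- eta -> zeta
  P5: alpha <- theta -> lam <- eta -> zeta
  P6: alpha <- theta -> zeta
The empty set is not sufficient: P1 (alpha <- eta -> theta -> zeta) has no collider blocking it and no conditioned non-collider, so it is open.
Try {eta, theta}:
  P1: blocked at fork node eta ∈ conditioning set.
  P2: blocked at fork node eta ∈ conditioning set.
  P3: blocked at fork node eta ∈ conditioning set.
  P4: blocked at chain node theta ∈ conditioning set.
  P5: blocked at fork node theta ∈ conditioning set.
  P6: blocked at fork node theta ∈ conditioning set.
{eta, theta} contains no descendant of alpha and blocks every backdoor path.
Every element of {eta, theta} is needed (dropping eta leaves P3 open; dropping theta leaves P6 open), so no proper subset is valid.
Among all size-2 subsets of the eligible variables, only {eta, theta} blocks every backdoor path, so it is the unique smallest valid adjustment set.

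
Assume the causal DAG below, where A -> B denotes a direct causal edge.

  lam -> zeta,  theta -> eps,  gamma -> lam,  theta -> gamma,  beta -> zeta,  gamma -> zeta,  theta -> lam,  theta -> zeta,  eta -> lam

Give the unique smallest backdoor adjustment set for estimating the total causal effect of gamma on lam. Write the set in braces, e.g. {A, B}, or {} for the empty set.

Variables eligible for adjustment (non-descendants of gamma, excluding gamma and lam): {beta, eps, eta, theta}.
Backdoor paths from gamma to lam:
  P1: gamma <- theta -> lam
  P2: gamma <- theta -> zeta <- lam
The empty set is not sufficient: P1 (gamma <- theta -> lam) has no collider blocking it and no conditioned non-collider, so it is open.
Try {theta}:
  P1: blocked at fork node theta ∈ conditioning set.
  P2: blocked at fork node theta ∈ conditioning set.
{theta} contains no descendant of gamma and blocks every backdoor path.
No other singleton works — e.g. {eps} leaves P1 open — so {theta} is the unique smallest valid adjustment set.

{theta}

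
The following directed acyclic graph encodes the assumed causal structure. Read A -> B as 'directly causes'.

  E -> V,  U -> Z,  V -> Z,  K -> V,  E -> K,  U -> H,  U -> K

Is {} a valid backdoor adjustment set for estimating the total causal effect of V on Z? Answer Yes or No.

No

Backdoor paths from V to Z (paths whose first edge points into V):
  P1: V <- E -> K <- U -> Z
  P2: V <- K <- U -> Z
Condition 1 (no descendant of V in the set): holds — descendants of V are {Z}; none are in {}.
Condition 2 (every backdoor path blocked by {}):
  P1: blocked at collider K (neither it nor any descendant is in the conditioning set).
  P2: open — no interior node is in the conditioning set.
{} does not satisfy the backdoor criterion.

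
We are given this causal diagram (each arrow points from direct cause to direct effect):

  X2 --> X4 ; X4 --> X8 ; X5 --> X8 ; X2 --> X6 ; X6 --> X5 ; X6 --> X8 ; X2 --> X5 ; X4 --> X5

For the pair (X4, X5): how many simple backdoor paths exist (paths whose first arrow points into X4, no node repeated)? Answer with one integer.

A backdoor path from X4 to X5 is any simple undirected path whose first edge points into X4 (i.e. leaves X4 via a parent).
Parents of X4: {X2}.
Enumerating:
  P1: X4 <- X2 -> X6 -> X5
  P2: X4 <- X2 -> X6 -> X8 <- X5
  P3: X4 <- X2 -> X5
That exhausts the simple backdoor paths. Count: 3.

3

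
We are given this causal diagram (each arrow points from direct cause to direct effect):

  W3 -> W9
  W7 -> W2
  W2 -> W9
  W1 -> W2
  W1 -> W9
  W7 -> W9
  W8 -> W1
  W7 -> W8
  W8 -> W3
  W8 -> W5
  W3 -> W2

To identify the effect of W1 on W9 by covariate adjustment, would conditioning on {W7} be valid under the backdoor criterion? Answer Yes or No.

No

Backdoor paths from W1 to W9 (paths whose first edge points into W1):
  P1: W1 <- W8 <- W7 -> W2 <- W3 -> W9
  P2: W1 <- W8 <- W7 -> W2 -> W9
  P3: W1 <- W8 <- W7 -> W9
  P4: W1 <- W8 -> W3 -> W2 <- W7 -> W9
  P5: W1 <- W8 -> W3 -> W2 -> W9
  P6: W1 <- W8 -> W3 -> W9
Condition 1 (no descendant of W1 in the set): holds — descendants of W1 are {W2, W9}; none are in {W7}.
Condition 2 (every backdoor path blocked by {W7}):
  P1: blocked at fork node W7 ∈ conditioning set.
  P2: blocked at fork node W7 ∈ conditioning set.
  P3: blocked at fork node W7 ∈ conditioning set.
  P4: blocked at collider W2 (neither it nor any descendant is in the conditioning set).
  P5: open — no interior node is in the conditioning set.
  P6: open — no interior node is in the conditioning set.
{W7} does not satisfy the backdoor criterion.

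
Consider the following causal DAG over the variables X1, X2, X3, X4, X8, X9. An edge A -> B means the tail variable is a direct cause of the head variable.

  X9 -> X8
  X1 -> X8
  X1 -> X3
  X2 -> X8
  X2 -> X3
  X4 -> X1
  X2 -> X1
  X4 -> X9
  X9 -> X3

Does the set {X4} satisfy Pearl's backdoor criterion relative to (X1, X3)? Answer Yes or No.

Backdoor paths from X1 to X3 (paths whose first edge points into X1):
  P1: X1 <- X4 -> X9 -> X3
  P2: X1 <- X4 -> X9 -> X8 <- X2 -> X3
  P3: X1 <- X2 -> X3
  P4: X1 <- X2 -> X8 <- X9 -> X3
Condition 1 (no descendant of X1 in the set): holds — descendants of X1 are {X3, X8}; none are in {X4}.
Condition 2 (every backdoor path blocked by {X4}):
  P1: blocked at fork node X4 ∈ conditioning set.
  P2: blocked at fork node X4 ∈ conditioning set.
  P3: open — no interior node is in the conditioning set.
  P4: blocked at collider X8 (neither it nor any descendant is in the conditioning set).
{X4} does not satisfy the backdoor criterion.

No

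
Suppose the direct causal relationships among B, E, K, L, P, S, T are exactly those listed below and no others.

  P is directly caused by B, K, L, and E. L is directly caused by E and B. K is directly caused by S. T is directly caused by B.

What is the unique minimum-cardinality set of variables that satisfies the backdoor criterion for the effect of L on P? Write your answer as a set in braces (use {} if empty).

{B, E}

Variables eligible for adjustment (non-descendants of L, excluding L and P): {B, E, K, S, T}.
Backdoor paths from L to P:
  P1: L <- B -> P
  P2: L <- E -> P
The empty set is not sufficient: P1 (L <- B -> P) has no collider blocking it and no conditioned non-collider, so it is open.
Try {B, E}:
  P1: blocked at fork node B ∈ conditioning set.
  P2: blocked at fork node E ∈ conditioning set.
{B, E} contains no descendant of L and blocks every backdoor path.
Every element of {B, E} is needed (dropping B leaves P1 open; dropping E leaves P2 open), so no proper subset is valid.
Among all size-2 subsets of the eligible variables, only {B, E} blocks every backdoor path, so it is the unique smallest valid adjustment set.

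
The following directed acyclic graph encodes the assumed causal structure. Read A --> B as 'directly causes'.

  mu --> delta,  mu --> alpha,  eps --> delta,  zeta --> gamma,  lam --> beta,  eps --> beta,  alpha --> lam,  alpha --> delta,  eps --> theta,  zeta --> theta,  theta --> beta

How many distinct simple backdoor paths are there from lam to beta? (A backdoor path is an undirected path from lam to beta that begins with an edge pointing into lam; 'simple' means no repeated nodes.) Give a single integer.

4

A backdoor path from lam to beta is any simple undirected path whose first edge points into lam (i.e. leaves lam via a parent).
Parents of lam: {alpha}.
Enumerating:
  P1: lam <- alpha <- mu -> delta <- eps -> theta -> beta
  P2: lam <- alpha <- mu -> delta <- eps -> beta
  P3: lam <- alpha -> delta <- eps -> theta -> beta
  P4: lam <- alpha -> delta <- eps -> beta
That exhausts the simple backdoor paths. Count: 4.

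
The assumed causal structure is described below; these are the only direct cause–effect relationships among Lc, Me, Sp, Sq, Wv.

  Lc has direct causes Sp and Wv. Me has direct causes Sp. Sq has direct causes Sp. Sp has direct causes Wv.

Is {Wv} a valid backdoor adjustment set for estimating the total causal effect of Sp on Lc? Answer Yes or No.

Yes

Backdoor paths from Sp to Lc (paths whose first edge points into Sp):
  P1: Sp <- Wv -> Lc
Condition 1 (no descendant of Sp in the set): holds — descendants of Sp are {Lc, Me, Sq}; none are in {Wv}.
Condition 2 (every backdoor path blocked by {Wv}):
  P1: blocked at fork node Wv ∈ conditioning set.
{Wv} satisfies the backdoor criterion.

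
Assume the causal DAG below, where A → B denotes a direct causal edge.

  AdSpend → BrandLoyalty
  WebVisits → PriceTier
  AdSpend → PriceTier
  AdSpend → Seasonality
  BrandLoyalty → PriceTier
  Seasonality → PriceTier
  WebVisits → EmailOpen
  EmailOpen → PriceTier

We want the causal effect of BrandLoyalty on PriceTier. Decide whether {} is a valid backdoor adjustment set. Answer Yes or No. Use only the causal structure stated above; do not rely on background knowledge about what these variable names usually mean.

Backdoor paths from BrandLoyalty to PriceTier (paths whose first edge points into BrandLoyalty):
  P1: BrandLoyalty <- AdSpend -> Seasonality -> PriceTier
  P2: BrandLoyalty <- AdSpend -> PriceTier
Condition 1 (no descendant of BrandLoyalty in the set): holds — descendants of BrandLoyalty are {PriceTier}; none are in {}.
Condition 2 (every backdoor path blocked by {}):
  P1: open — no interior node is in the conditioning set.
  P2: open — no interior node is in the conditioning set.
{} does not satisfy the backdoor criterion.

No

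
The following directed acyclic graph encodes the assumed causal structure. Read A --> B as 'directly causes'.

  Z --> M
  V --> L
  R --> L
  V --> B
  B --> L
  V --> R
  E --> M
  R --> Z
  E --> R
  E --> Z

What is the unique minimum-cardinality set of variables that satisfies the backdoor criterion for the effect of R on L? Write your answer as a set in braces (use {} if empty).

{V}

Variables eligible for adjustment (non-descendants of R, excluding R and L): {B, E, V}.
Backdoor paths from R to L:
  P1: R <- V -> B -> L
  P2: R <- V -> L
The empty set is not sufficient: P1 (R <- V -> B -> L) has no collider blocking it and no conditioned non-collider, so it is open.
Try {V}:
  P1: blocked at fork node V ∈ conditioning set.
  P2: blocked at fork node V ∈ conditioning set.
{V} contains no descendant of R and blocks every backdoor path.
No other singleton works — e.g. {E} leaves P1 open — so {V} is the unique smallest valid adjustment set.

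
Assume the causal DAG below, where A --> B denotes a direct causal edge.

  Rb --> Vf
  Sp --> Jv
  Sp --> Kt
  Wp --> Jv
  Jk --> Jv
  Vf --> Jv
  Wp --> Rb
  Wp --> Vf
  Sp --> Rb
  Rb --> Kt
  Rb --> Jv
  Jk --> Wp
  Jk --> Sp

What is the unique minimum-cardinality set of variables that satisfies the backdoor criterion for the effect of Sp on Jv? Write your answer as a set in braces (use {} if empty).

Variables eligible for adjustment (non-descendants of Sp, excluding Sp and Jv): {Jk, Wp}.
Backdoor paths from Sp to Jv:
  P1: Sp <- Jk -> Wp -> Rb -> Vf -> Jv
  P2: Sp <- Jk -> Wp -> Rb -> Jv
  P3: Sp <- Jk -> Wp -> Vf <- Rb -> Jv
  P4: Sp <- Jk -> Wp -> Vf -> Jv
  P5: Sp <- Jk -> Wp -> Jv
  P6: Sp <- Jk -> Jv
The empty set is not sufficient: P1 (Sp <- Jk -> Wp -> Rb -> Vf -> Jv) has no collider blocking it and no conditioned non-collider, so it is open.
Try {Jk}:
  P1: blocked at fork node Jk ∈ conditioning set.
  P2: blocked at fork node Jk ∈ conditioning set.
  P3: blocked at fork node Jk ∈ conditioning set.
  P4: blocked at fork node Jk ∈ conditioning set.
  P5: blocked at fork node Jk ∈ conditioning set.
  P6: blocked at fork node Jk ∈ conditioning set.
{Jk} contains no descendant of Sp and blocks every backdoor path.
No other singleton works — e.g. {Wp} leaves P6 open — so {Jk} is the unique smallest valid adjustment set.

{Jk}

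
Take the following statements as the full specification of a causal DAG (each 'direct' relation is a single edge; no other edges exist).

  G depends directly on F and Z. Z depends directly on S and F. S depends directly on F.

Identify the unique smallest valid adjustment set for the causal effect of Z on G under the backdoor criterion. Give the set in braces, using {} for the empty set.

{F}

Variables eligible for adjustment (non-descendants of Z, excluding Z and G): {F, S}.
Backdoor paths from Z to G:
  P1: Z <- F -> G
  P2: Z <- S <- F -> G
The empty set is not sufficient: P1 (Z <- F -> G) has no collider blocking it and no conditioned non-collider, so it is open.
Try {F}:
  P1: blocked at fork node F ∈ conditioning set.
  P2: blocked at fork node F ∈ conditioning set.
{F} contains no descendant of Z and blocks every backdoor path.
No other singleton works — e.g. {S} leaves P1 open — so {F} is the unique smallest valid adjustment set.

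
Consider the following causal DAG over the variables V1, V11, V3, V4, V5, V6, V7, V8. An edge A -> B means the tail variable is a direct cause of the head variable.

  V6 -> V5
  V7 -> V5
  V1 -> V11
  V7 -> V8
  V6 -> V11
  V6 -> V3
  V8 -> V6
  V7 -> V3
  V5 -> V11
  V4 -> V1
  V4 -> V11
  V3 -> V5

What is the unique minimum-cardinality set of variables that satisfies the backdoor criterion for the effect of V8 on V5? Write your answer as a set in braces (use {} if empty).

Variables eligible for adjustment (non-descendants of V8, excluding V8 and V5): {V1, V4, V7}.
Backdoor paths from V8 to V5:
  P1: V8 <- V7 -> V3 <- V6 -> V5
  P2: V8 <- V7 -> V3 <- V6 -> V11 <- V5
  P3: V8 <- V7 -> V3 -> V5
  P4: V8 <- V7 -> V5
The empty set is not sufficient: P3 (V8 <- V7 -> V3 -> V5) has no collider blocking it and no conditioned non-collider, so it is open.
Try {V7}:
  P1: blocked at fork node V7 ∈ conditioning set.
  P2: blocked at fork node V7 ∈ conditioning set.
  P3: blocked at fork node V7 ∈ conditioning set.
  P4: blocked at fork node V7 ∈ conditioning set.
{V7} contains no descendant of V8 and blocks every backdoor path.
No other singleton works — e.g. {V4} leaves P3 open — so {V7} is the unique smallest valid adjustment set.

{V7}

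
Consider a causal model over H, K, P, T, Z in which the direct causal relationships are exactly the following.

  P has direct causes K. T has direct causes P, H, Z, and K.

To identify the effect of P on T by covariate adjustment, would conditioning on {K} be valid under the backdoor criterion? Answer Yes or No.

Backdoor paths from P to T (paths whose first edge points into P):
  P1: P <- K -> T
Condition 1 (no descendant of P in the set): holds — descendants of P are {T}; none are in {K}.
Condition 2 (every backdoor path blocked by {K}):
  P1: blocked at fork node K ∈ conditioning set.
{K} satisfies the backdoor criterion.

Yes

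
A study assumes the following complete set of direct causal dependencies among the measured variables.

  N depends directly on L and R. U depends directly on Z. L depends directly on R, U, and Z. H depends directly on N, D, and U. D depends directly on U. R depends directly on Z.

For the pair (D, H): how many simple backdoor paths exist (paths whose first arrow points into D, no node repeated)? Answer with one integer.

A backdoor path from D to H is any simple undirected path whose first edge points into D (i.e. leaves D via a parent).
Parents of D: {U}.
Enumerating:
  P1: D <- U <- Z -> R -> L -> N -> H
  P2: D <- U <- Z -> R -> N -> H
  P3: D <- U <- Z -> L <- R -> N -> H
  P4: D <- U <- Z -> L -> N -> H
  P5: D <- U -> L <- Z -> R -> N -> H
  P6: D <- U -> L <- R -> N -> H
  P7: D <- U -> L -> N -> H
  P8: D <- U -> H
That exhausts the simple backdoor paths. Count: 8.

8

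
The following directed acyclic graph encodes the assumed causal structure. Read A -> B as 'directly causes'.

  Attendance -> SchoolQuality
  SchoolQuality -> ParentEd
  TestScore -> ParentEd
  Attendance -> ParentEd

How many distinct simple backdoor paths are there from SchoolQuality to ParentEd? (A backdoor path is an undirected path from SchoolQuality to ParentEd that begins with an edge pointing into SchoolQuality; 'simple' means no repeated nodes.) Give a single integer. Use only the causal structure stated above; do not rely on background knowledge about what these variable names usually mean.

1

A backdoor path from SchoolQuality to ParentEd is any simple undirected path whose first edge points into SchoolQuality (i.e. leaves SchoolQuality via a parent).
Parents of SchoolQuality: {Attendance}.
Enumerating:
  P1: SchoolQuality <- Attendance -> ParentEd
That exhausts the simple backdoor paths. Count: 1.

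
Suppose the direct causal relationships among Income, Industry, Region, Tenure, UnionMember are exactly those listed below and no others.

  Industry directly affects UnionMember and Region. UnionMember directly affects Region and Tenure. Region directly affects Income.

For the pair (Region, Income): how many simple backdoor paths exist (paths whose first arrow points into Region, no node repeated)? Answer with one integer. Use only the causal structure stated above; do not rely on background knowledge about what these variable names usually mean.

A backdoor path from Region to Income is any simple undirected path whose first edge points into Region (i.e. leaves Region via a parent).
Parents of Region: {Industry, UnionMember}.
No simple path from any parent of Region reaches Income without revisiting Region, so there are no backdoor paths.

0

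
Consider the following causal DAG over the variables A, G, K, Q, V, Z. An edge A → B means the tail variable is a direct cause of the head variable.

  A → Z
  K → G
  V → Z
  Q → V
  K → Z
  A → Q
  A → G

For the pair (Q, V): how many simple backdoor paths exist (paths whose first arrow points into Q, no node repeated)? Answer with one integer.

A backdoor path from Q to V is any simple undirected path whose first edge points into Q (i.e. leaves Q via a parent).
Parents of Q: {A}.
Enumerating:
  P1: Q <- A -> G <- K -> Z <- V
  P2: Q <- A -> Z <- V
That exhausts the simple backdoor paths. Count: 2.

2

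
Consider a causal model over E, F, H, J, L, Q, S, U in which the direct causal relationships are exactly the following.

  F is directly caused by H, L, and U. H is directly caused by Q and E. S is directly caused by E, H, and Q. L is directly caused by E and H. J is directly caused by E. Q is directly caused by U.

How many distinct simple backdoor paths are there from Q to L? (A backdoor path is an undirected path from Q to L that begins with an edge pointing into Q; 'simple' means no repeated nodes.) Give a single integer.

A backdoor path from Q to L is any simple undirected path whose first edge points into Q (i.e. leaves Q via a parent).
Parents of Q: {U}.
Enumerating:
  P1: Q <- U -> F <- H <- E -> L
  P2: Q <- U -> F <- H -> L
  P3: Q <- U -> F <- H -> S <- E -> L
  P4: Q <- U -> F <- L
That exhausts the simple backdoor paths. Count: 4.

4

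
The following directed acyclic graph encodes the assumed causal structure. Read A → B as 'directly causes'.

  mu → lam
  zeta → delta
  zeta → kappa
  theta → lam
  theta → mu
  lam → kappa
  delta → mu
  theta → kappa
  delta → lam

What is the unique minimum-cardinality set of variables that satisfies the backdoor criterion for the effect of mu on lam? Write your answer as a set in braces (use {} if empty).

Variables eligible for adjustment (non-descendants of mu, excluding mu and lam): {delta, theta, zeta}.
Backdoor paths from mu to lam:
  P1: mu <- theta -> lam
  P2: mu <- theta -> kappa <- zeta -> delta -> lam
  P3: mu <- theta -> kappa <- lam
  P4: mu <- delta <- zeta -> kappa <- theta -> lam
  P5: mu <- delta <- zeta -> kappa <- lam
  P6: mu <- delta -> lam
The empty set is not sufficient: P1 (mu <- theta -> lam) has no collider blocking it and no conditioned non-collider, so it is open.
Try {delta, theta}:
  P1: blocked at fork node theta ∈ conditioning set.
  P2: blocked at fork node theta ∈ conditioning set.
  P3: blocked at fork node theta ∈ conditioning set.
  P4: blocked at chain node delta ∈ conditioning set.
  P5: blocked at chain node delta ∈ conditioning set.
  P6: blocked at fork node delta ∈ conditioning set.
{delta, theta} contains no descendant of mu and blocks every backdoor path.
Every element of {delta, theta} is needed (dropping delta leaves P6 open; dropping theta leaves P1 open), so no proper subset is valid.
Among all size-2 subsets of the eligible variables, only {delta, theta} blocks every backdoor path, so it is the unique smallest valid adjustment set.

{delta, theta}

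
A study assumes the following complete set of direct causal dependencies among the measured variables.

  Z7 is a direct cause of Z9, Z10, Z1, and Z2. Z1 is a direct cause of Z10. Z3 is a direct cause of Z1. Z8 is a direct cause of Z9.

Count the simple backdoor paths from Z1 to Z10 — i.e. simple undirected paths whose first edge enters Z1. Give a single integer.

A backdoor path from Z1 to Z10 is any simple undirected path whose first edge points into Z1 (i.e. leaves Z1 via a parent).
Parents of Z1: {Z3, Z7}.
Enumerating:
  P1: Z1 <- Z7 -> Z10
That exhausts the simple backdoor paths. Count: 1.

1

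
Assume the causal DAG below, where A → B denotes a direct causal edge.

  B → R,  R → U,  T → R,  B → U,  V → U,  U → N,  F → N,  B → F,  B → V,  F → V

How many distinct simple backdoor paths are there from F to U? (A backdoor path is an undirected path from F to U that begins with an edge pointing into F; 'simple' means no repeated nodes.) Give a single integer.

A backdoor path from F to U is any simple undirected path whose first edge points into F (i.e. leaves F via a parent).
Parents of F: {B}.
Enumerating:
  P1: F <- B -> R -> U
  P2: F <- B -> V -> U
  P3: F <- B -> U
That exhausts the simple backdoor paths. Count: 3.

3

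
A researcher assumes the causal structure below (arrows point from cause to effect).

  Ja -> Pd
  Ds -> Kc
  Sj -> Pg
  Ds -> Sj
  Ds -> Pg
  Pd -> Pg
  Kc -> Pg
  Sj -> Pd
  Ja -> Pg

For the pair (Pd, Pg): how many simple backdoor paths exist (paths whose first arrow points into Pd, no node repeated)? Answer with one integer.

4

A backdoor path from Pd to Pg is any simple undirected path whose first edge points into Pd (i.e. leaves Pd via a parent).
Parents of Pd: {Ja, Sj}.
Enumerating:
  P1: Pd <- Ja -> Pg
  P2: Pd <- Sj <- Ds -> Kc -> Pg
  P3: Pd <- Sj <- Ds -> Pg
  P4: Pd <- Sj -> Pg
That exhausts the simple backdoor paths. Count: 4.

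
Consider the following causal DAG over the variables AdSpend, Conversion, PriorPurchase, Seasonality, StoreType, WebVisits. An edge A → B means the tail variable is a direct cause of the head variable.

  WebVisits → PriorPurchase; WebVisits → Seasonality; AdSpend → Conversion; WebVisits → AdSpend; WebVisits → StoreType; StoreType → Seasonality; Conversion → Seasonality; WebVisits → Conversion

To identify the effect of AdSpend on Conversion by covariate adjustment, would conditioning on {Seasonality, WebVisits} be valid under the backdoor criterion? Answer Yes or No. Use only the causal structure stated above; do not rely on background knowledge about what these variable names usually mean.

No

Backdoor paths from AdSpend to Conversion (paths whose first edge points into AdSpend):
  P1: AdSpend <- WebVisits -> StoreType -> Seasonality <- Conversion
  P2: AdSpend <- WebVisits -> Conversion
  P3: AdSpend <- WebVisits -> Seasonality <- Conversion
Condition 1 (no descendant of AdSpend in the set): FAILS — Seasonality is a descendant of AdSpend.
Condition 2 (every backdoor path blocked by {Seasonality, WebVisits}):
  P1: blocked at fork node WebVisits ∈ conditioning set.
  P2: blocked at fork node WebVisits ∈ conditioning set.
  P3: blocked at fork node WebVisits ∈ conditioning set.
{Seasonality, WebVisits} does not satisfy the backdoor criterion.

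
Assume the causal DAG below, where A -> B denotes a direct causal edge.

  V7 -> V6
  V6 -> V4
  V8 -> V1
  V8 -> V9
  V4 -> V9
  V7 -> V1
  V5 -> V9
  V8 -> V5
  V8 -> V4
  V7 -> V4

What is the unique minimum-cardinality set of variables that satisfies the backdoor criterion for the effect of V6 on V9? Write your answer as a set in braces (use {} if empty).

Variables eligible for adjustment (non-descendants of V6, excluding V6 and V9): {V1, V5, V7, V8}.
Backdoor paths from V6 to V9:
  P1: V6 <- V7 -> V4 <- V8 -> V5 -> V9
  P2: V6 <- V7 -> V4 <- V8 -> V9
  P3: V6 <- V7 -> V4 -> V9
  P4: V6 <- V7 -> V1 <- V8 -> V5 -> V9
  P5: V6 <- V7 -> V1 <- V8 -> V4 -> V9
  P6: V6 <- V7 -> V1 <- V8 -> V9
The empty set is not sufficient: P3 (V6 <- V7 -> V4 -> V9) has no collider blocking it and no conditioned non-collider, so it is open.
Try {V7}:
  P1: blocked at fork node V7 ∈ conditioning set.
  P2: blocked at fork node V7 ∈ conditioning set.
  P3: blocked at fork node V7 ∈ conditioning set.
  P4: blocked at fork node V7 ∈ conditioning set.
  P5: blocked at fork node V7 ∈ conditioning set.
  P6: blocked at fork node V7 ∈ conditioning set.
{V7} contains no descendant of V6 and blocks every backdoor path.
No other singleton works — e.g. {V8} leaves P3 open — so {V7} is the unique smallest valid adjustment set.

{V7}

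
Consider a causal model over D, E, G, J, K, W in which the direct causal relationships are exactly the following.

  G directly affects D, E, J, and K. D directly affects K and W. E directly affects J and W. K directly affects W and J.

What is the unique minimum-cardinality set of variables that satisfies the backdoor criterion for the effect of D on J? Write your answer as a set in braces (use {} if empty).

Variables eligible for adjustment (non-descendants of D, excluding D and J): {E, G}.
Backdoor paths from D to J:
  P1: D <- G -> K -> W <- E -> J
  P2: D <- G -> K -> J
  P3: D <- G -> E -> W <- K -> J
  P4: D <- G -> E -> J
  P5: D <- G -> J
The empty set is not sufficient: P2 (D <- G -> K -> J) has no collider blocking it and no conditioned non-collider, so it is open.
Try {G}:
  P1: blocked at fork node G ∈ conditioning set.
  P2: blocked at fork node G ∈ conditioning set.
  P3: blocked at fork node G ∈ conditioning set.
  P4: blocked at fork node G ∈ conditioning set.
  P5: blocked at fork node G ∈ conditioning set.
{G} contains no descendant of D and blocks every backdoor path.
No other singleton works — e.g. {E} leaves P2 open — so {G} is the unique smallest valid adjustment set.

{G}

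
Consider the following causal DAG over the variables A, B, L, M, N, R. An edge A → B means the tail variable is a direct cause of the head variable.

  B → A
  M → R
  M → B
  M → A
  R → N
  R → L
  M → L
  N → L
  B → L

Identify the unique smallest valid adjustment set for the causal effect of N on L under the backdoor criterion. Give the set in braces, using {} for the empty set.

{R}

Variables eligible for adjustment (non-descendants of N, excluding N and L): {A, B, M, R}.
Backdoor paths from N to L:
  P1: N <- R <- M -> B -> L
  P2: N <- R <- M -> A <- B -> L
  P3: N <- R <- M -> L
  P4: N <- R -> L
The empty set is not sufficient: P1 (N <- R <- M -> B -> L) has no collider blocking it and no conditioned non-collider, so it is open.
Try {R}:
  P1: blocked at chain node R ∈ conditioning set.
  P2: blocked at chain node R ∈ conditioning set.
  P3: blocked at chain node R ∈ conditioning set.
  P4: blocked at fork node R ∈ conditioning set.
{R} contains no descendant of N and blocks every backdoor path.
No other singleton works — e.g. {M} leaves P4 open — so {R} is the unique smallest valid adjustment set.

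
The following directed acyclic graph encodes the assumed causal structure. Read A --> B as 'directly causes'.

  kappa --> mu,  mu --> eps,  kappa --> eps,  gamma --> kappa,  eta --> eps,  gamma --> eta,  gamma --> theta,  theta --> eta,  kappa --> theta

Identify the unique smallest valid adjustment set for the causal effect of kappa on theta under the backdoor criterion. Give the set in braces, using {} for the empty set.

Variables eligible for adjustment (non-descendants of kappa, excluding kappa and theta): {gamma}.
Backdoor paths from kappa to theta:
  P1: kappa <- gamma -> theta
  P2: kappa <- gamma -> eta <- theta
The empty set is not sufficient: P1 (kappa <- gamma -> theta) has no collider blocking it and no conditioned non-collider, so it is open.
Try {gamma}:
  P1: blocked at fork node gamma ∈ conditioning set.
  P2: blocked at fork node gamma ∈ conditioning set.
{gamma} contains no descendant of kappa and blocks every backdoor path.
{gamma} is the unique smallest valid adjustment set.

{gamma}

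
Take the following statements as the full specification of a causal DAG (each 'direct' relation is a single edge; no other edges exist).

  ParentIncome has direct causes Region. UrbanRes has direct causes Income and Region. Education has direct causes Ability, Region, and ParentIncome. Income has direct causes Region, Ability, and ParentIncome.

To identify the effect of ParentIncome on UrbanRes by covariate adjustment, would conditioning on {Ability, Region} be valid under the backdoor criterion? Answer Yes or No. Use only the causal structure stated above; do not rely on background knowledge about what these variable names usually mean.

Backdoor paths from ParentIncome to UrbanRes (paths whose first edge points into ParentIncome):
  P1: ParentIncome <- Region -> Education <- Ability -> Income -> UrbanRes
  P2: ParentIncome <- Region -> Income -> UrbanRes
  P3: ParentIncome <- Region -> UrbanRes
Condition 1 (no descendant of ParentIncome in the set): holds — descendants of ParentIncome are {Education, Income, UrbanRes}; none are in {Ability, Region}.
Condition 2 (every backdoor path blocked by {Ability, Region}):
  P1: blocked at fork node Region ∈ conditioning set.
  P2: blocked at fork node Region ∈ conditioning set.
  P3: blocked at fork node Region ∈ conditioning set.
{Ability, Region} satisfies the backdoor criterion.

Yes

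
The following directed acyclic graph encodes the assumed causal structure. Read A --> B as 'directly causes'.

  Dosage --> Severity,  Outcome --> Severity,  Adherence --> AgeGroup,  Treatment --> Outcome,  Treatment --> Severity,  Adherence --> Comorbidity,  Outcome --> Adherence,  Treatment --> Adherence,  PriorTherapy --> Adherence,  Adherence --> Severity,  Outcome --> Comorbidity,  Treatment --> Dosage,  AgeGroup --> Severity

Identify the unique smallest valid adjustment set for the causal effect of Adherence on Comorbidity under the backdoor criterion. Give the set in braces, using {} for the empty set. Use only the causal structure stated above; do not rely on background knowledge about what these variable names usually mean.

Variables eligible for adjustment (non-descendants of Adherence, excluding Adherence and Comorbidity): {Dosage, Outcome, PriorTherapy, Treatment}.
Backdoor paths from Adherence to Comorbidity:
  P1: Adherence <- Treatment -> Dosage -> Severity <- Outcome -> Comorbidity
  P2: Adherence <- Treatment -> Outcome -> Comorbidity
  P3: Adherence <- Treatment -> Severity <- Outcome -> Comorbidity
  P4: Adherence <- Outcome -> Comorbidity
The empty set is not sufficient: P2 (Adherence <- Treatment -> Outcome -> Comorbidity) has no collider blocking it and no conditioned non-collider, so it is open.
Try {Outcome}:
  P1: blocked at collider Severity (neither it nor any descendant is in the conditioning set).
  P2: blocked at chain node Outcome ∈ conditioning set.
  P3: blocked at collider Severity (neither it nor any descendant is in the conditioning set).
  P4: blocked at fork node Outcome ∈ conditioning set.
{Outcome} contains no descendant of Adherence and blocks every backdoor path.
No other singleton works — e.g. {PriorTherapy} leaves P2 open — so {Outcome} is the unique smallest valid adjustment set.

{Outcome}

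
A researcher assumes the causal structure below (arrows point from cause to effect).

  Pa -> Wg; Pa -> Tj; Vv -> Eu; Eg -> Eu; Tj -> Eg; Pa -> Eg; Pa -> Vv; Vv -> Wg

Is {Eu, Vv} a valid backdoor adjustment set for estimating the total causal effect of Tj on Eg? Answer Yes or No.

Backdoor paths from Tj to Eg (paths whose first edge points into Tj):
  P1: Tj <- Pa -> Vv -> Eu <- Eg
  P2: Tj <- Pa -> Wg <- Vv -> Eu <- Eg
  P3: Tj <- Pa -> Eg
Condition 1 (no descendant of Tj in the set): FAILS — Eu is a descendant of Tj.
Condition 2 (every backdoor path blocked by {Eu, Vv}):
  P1: blocked at chain node Vv ∈ conditioning set.
  P2: blocked at collider Wg (neither it nor any descendant is in the conditioning set).
  P3: open — no interior node is in the conditioning set.
{Eu, Vv} does not satisfy the backdoor criterion.

No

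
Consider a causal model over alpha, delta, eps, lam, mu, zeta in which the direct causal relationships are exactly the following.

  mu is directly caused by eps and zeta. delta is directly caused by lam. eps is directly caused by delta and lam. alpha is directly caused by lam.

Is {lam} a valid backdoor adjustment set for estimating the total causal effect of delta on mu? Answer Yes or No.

Yes

Backdoor paths from delta to mu (paths whose first edge points into delta):
  P1: delta <- lam -> eps -> mu
Condition 1 (no descendant of delta in the set): holds — descendants of delta are {eps, mu}; none are in {lam}.
Condition 2 (every backdoor path blocked by {lam}):
  P1: blocked at fork node lam ∈ conditioning set.
{lam} satisfies the backdoor criterion.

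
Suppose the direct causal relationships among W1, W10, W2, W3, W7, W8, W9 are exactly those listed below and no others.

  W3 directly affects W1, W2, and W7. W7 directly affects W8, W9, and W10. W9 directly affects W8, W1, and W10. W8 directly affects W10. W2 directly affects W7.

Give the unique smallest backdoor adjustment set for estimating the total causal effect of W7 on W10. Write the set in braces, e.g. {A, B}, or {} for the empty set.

Variables eligible for adjustment (non-descendants of W7, excluding W7 and W10): {W2, W3}.
Backdoor paths from W7 to W10:
  P1: W7 <- W3 -> W1 <- W9 -> W8 -> W10
  P2: W7 <- W3 -> W1 <- W9 -> W10
  P3: W7 <- W2 <- W3 -> W1 <- W9 -> W8 -> W10
  P4: W7 <- W2 <- W3 -> W1 <- W9 -> W10
Each backdoor path contains an unconditioned collider, so every path is already blocked with the empty conditioning set:
  P1: blocked at collider W1 (neither it nor any descendant is in the conditioning set).
  P2: blocked at collider W1 (neither it nor any descendant is in the conditioning set).
  P3: blocked at collider W1 (neither it nor any descendant is in the conditioning set).
  P4: blocked at collider W1 (neither it nor any descendant is in the conditioning set).
The empty set is therefore the unique smallest valid set.

{}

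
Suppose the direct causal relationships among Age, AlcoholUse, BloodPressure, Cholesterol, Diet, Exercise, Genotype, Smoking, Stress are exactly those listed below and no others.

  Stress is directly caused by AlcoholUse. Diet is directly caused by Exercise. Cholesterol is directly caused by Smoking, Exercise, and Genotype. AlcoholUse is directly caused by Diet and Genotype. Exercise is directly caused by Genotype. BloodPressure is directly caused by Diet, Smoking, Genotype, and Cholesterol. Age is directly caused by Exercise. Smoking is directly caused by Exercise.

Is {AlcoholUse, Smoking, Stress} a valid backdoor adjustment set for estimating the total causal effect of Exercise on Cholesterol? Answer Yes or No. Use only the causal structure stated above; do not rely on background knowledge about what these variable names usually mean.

Backdoor paths from Exercise to Cholesterol (paths whose first edge points into Exercise):
  P1: Exercise <- Genotype -> Cholesterol
  P2: Exercise <- Genotype -> AlcoholUse <- Diet -> BloodPressure <- Smoking -> Cholesterol
  P3: Exercise <- Genotype -> AlcoholUse <- Diet -> BloodPressure <- Cholesterol
  P4: Exercise <- Genotype -> BloodPressure <- Smoking -> Cholesterol
  P5: Exercise <- Genotype -> BloodPressure <- Cholesterol
Condition 1 (no descendant of Exercise in the set): FAILS — AlcoholUse, Smoking, and Stress are descendants of Exercise.
Condition 2 (every backdoor path blocked by {AlcoholUse, Smoking, Stress}):
  P1: open — no interior node is in the conditioning set.
  P2: blocked at collider BloodPressure (neither it nor any descendant is in the conditioning set).
  P3: blocked at collider BloodPressure (neither it nor any descendant is in the conditioning set).
  P4: blocked at collider BloodPressure (neither it nor any descendant is in the conditioning set).
  P5: blocked at collider BloodPressure (neither it nor any descendant is in the conditioning set).
{AlcoholUse, Smoking, Stress} does not satisfy the backdoor criterion.

No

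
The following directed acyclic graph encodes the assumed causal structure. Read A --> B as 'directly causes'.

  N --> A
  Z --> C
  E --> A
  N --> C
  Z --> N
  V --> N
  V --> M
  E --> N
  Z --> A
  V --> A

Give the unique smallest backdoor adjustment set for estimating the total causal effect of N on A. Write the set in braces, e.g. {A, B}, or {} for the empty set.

{E, V, Z}

Variables eligible for adjustment (non-descendants of N, excluding N and A): {E, M, V, Z}.
Backdoor paths from N to A:
  P1: N <- Z -> A
  P2: N <- E -> A
  P3: N <- V -> A
The empty set is not sufficient: P1 (N <- Z -> A) has no collider blocking it and no conditioned non-collider, so it is open.
Try {E, V, Z}:
  P1: blocked at fork node Z ∈ conditioning set.
  P2: blocked at fork node E ∈ conditioning set.
  P3: blocked at fork node V ∈ conditioning set.
{E, V, Z} contains no descendant of N and blocks every backdoor path.
Every element of {E, V, Z} is needed (dropping E leaves P2 open; dropping V leaves P3 open; dropping Z leaves P1 open), so no proper subset is valid.
Among all size-3 subsets of the eligible variables, only {E, V, Z} blocks every backdoor path, so it is the unique smallest valid adjustment set.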